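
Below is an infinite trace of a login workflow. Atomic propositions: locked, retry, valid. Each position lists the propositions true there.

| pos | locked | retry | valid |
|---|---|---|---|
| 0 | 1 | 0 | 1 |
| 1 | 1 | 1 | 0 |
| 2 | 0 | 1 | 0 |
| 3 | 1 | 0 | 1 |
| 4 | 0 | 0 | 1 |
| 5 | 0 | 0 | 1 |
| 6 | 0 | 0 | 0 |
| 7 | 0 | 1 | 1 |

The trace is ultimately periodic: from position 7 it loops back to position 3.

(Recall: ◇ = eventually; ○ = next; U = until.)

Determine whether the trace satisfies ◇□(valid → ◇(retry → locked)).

Holds

□(valid → ◇(retry → locked)) holds at position 0, which is reachable from 0, so ◇□(valid → ◇(retry → locked)) holds.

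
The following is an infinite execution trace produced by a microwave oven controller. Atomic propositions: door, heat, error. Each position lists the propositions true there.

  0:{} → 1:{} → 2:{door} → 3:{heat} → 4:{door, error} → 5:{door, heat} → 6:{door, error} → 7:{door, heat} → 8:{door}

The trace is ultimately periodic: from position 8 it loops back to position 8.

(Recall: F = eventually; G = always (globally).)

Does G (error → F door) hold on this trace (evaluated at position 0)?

error → F door holds at every position 0..8, and those are all positions ever visited, so G (error → F door) holds.
Positions where error holds: 4, 6.
Check F door at each: 4→ok, 6→ok.

Satisfied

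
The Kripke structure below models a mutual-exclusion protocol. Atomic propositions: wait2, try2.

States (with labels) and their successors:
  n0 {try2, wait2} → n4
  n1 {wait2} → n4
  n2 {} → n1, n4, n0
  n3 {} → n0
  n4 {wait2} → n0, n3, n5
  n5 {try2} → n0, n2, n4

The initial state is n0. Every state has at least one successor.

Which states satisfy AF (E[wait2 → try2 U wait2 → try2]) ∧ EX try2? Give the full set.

States satisfying E[wait2 → try2 U wait2 → try2]: {n0, n2, n3, n5}.
States satisfying AF (E[wait2 → try2 U wait2 → try2]): {n0, n1, n2, n3, n4, n5}.
States satisfying try2: {n0, n5}.
States satisfying EX try2: {n2, n3, n4, n5}.
States satisfying AF (E[wait2 → try2 U wait2 → try2]) ∧ EX try2: {n2, n3, n4, n5}.

{n2, n3, n4, n5}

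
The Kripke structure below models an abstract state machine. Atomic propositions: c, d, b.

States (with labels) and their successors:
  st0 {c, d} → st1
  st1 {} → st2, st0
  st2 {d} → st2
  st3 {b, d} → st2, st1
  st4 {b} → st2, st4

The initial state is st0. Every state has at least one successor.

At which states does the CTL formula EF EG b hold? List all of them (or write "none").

{st4}

States satisfying EG b: {st4}.
States satisfying EF EG b: {st4}.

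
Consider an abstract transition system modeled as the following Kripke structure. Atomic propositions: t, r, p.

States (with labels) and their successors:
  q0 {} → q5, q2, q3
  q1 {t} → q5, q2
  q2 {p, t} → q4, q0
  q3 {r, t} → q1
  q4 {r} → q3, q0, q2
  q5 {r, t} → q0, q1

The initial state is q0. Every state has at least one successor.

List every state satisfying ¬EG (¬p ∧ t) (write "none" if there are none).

{q0, q2, q4}

States satisfying ¬p ∧ t: {q1, q3, q5}.
States satisfying EG (¬p ∧ t): {q1, q3, q5}.
States satisfying ¬EG (¬p ∧ t): {q0, q2, q4}.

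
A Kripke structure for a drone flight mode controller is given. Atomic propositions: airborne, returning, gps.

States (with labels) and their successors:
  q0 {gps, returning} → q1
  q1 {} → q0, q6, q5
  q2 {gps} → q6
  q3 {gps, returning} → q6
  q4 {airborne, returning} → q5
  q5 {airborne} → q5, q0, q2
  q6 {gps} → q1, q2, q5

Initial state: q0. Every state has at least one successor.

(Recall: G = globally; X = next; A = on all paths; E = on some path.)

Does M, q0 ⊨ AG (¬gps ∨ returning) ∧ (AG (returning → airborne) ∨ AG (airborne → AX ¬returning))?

States satisfying ¬gps ∨ returning: {q0, q1, q3, q4, q5}.
States satisfying AG (¬gps ∨ returning): ∅.
States satisfying returning → airborne: {q1, q2, q4, q5, q6}.
States satisfying AG (returning → airborne): ∅.
States satisfying airborne → AX ¬returning: {q0, q1, q2, q3, q4, q6}.
States satisfying AG (airborne → AX ¬returning): ∅.
States satisfying AG (¬gps ∨ returning) ∧ (AG (returning → airborne) ∨ AG (airborne → AX ¬returning)): ∅.
q0 ∉ Sat(AG (¬gps ∨ returning) ∧ (AG (returning → airborne) ∨ AG (airborne → AX ¬returning))).

No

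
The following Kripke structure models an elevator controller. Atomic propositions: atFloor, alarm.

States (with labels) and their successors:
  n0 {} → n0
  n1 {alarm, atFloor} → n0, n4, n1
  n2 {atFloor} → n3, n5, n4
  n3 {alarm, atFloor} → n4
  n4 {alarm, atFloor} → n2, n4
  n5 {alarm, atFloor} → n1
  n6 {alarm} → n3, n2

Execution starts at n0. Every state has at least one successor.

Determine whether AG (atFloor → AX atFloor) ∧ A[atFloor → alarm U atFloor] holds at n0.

States satisfying atFloor → AX atFloor: {n0, n2, n3, n4, n5, n6}.
States satisfying AG (atFloor → AX atFloor): {n0}.
States satisfying atFloor → alarm: {n0, n1, n3, n4, n5, n6}.
States satisfying atFloor: {n1, n2, n3, n4, n5}.
States satisfying A[atFloor → alarm U atFloor]: {n1, n2, n3, n4, n5, n6}.
States satisfying AG (atFloor → AX atFloor) ∧ A[atFloor → alarm U atFloor]: ∅.
n0 ∉ Sat(AG (atFloor → AX atFloor) ∧ A[atFloor → alarm U atFloor]).

No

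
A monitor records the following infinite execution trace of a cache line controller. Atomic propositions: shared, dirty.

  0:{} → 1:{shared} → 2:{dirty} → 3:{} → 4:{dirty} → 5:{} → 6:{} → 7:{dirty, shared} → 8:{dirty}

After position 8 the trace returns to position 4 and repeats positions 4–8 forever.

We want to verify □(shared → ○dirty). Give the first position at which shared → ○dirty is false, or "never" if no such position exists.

never

shared → ○dirty holds at every position 0..8, and those are all the positions the trace ever visits, so the invariant □(shared → ○dirty) is never violated.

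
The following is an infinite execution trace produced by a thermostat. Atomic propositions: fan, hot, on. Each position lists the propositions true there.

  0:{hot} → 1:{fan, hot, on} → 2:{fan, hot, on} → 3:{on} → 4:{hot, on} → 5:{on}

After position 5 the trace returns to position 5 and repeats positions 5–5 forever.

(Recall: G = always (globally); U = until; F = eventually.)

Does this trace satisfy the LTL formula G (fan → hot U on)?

fan → hot U on holds at every position 0..5, and those are all positions ever visited, so G (fan → hot U on) holds.
Positions where fan holds: 1, 2.
Check hot U on at each: 1→ok, 2→ok.

Yes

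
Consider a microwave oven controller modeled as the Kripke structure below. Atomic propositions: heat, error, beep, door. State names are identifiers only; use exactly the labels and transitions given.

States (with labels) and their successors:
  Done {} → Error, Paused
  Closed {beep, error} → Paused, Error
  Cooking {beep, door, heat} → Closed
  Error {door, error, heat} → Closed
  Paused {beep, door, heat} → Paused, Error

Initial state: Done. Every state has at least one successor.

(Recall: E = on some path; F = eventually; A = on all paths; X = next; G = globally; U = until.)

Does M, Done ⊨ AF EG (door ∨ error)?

Satisfied

States satisfying EG (door ∨ error): {Closed, Cooking, Error, Paused}.
States satisfying AF EG (door ∨ error): {Done, Closed, Cooking, Error, Paused}.
Done ∈ Sat(AF EG (door ∨ error)).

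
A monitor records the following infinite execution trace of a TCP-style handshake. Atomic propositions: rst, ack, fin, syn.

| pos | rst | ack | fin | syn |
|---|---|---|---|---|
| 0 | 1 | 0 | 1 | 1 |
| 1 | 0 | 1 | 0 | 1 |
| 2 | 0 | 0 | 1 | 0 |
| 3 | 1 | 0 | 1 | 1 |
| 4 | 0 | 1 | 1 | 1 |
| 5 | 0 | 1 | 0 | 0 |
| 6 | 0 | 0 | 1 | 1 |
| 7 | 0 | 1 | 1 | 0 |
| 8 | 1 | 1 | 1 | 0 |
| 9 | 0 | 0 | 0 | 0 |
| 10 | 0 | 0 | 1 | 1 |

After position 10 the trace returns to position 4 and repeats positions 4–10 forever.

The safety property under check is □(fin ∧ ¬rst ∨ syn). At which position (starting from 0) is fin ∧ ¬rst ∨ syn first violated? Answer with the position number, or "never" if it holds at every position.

5

Check fin ∧ ¬rst ∨ syn at each position in order: 0 ✓, 1 ✓, 2 ✓, 3 ✓, 4 ✓.
At position 5 the labels are {ack}, so fin ∧ ¬rst ∨ syn is false there. This is the first violation.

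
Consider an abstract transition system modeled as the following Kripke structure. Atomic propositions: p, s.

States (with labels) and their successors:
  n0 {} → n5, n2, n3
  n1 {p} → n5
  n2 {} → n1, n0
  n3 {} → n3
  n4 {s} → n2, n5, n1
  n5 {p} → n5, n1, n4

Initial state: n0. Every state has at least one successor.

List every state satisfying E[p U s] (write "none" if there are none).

States satisfying p: {n1, n5}.
States satisfying s: {n4}.
States satisfying E[p U s]: {n1, n4, n5}.

{n1, n4, n5}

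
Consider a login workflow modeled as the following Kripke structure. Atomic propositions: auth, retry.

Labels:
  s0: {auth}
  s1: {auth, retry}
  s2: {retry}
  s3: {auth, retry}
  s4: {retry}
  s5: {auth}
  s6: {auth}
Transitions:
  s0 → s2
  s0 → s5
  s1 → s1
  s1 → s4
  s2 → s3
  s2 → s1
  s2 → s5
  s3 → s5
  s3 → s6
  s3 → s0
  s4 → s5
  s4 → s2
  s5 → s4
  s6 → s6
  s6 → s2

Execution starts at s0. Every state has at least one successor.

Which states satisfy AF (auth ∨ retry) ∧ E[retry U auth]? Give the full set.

States satisfying auth ∨ retry: {s0, s1, s2, s3, s4, s5, s6}.
States satisfying AF (auth ∨ retry): {s0, s1, s2, s3, s4, s5, s6}.
States satisfying retry: {s1, s2, s3, s4}.
States satisfying auth: {s0, s1, s3, s5, s6}.
States satisfying E[retry U auth]: {s0, s1, s2, s3, s4, s5, s6}.
States satisfying AF (auth ∨ retry) ∧ E[retry U auth]: {s0, s1, s2, s3, s4, s5, s6}.

{s0, s1, s2, s3, s4, s5, s6}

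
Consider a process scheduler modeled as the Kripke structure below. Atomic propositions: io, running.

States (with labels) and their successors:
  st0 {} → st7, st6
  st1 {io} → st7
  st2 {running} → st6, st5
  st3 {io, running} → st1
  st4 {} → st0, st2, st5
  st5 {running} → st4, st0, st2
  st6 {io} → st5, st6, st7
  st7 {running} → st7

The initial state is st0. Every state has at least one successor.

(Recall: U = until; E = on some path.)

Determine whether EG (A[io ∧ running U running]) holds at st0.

No

States satisfying A[io ∧ running U running]: {st2, st3, st5, st7}.
States satisfying EG (A[io ∧ running U running]): {st2, st5, st7}.
No suitable path/successor from st0 witnesses the formula.
st0 ∉ Sat(EG (A[io ∧ running U running])).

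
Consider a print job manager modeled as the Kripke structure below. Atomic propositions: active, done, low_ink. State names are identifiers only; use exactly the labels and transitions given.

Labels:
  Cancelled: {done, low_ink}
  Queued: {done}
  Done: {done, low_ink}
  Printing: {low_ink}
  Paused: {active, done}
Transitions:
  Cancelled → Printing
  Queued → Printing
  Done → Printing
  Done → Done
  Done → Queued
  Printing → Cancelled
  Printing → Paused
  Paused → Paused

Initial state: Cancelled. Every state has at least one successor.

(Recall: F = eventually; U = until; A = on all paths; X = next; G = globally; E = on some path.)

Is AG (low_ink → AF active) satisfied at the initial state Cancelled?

States satisfying low_ink → AF active: {Queued, Paused}.
States satisfying AG (low_ink → AF active): {Paused}.
Cancelled is reachable from Cancelled and violates low_ink → AF active, so AG fails at Cancelled.
Cancelled ∉ Sat(AG (low_ink → AF active)).

Does not hold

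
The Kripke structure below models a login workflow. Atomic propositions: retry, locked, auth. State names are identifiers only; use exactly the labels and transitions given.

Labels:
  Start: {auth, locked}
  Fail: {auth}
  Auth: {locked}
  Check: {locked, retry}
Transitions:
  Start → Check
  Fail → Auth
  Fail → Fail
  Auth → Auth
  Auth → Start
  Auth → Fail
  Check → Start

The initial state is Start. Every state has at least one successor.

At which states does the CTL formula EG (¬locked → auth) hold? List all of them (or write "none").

{Start, Fail, Auth, Check}

States satisfying ¬locked → auth: {Start, Fail, Auth, Check}.
States satisfying EG (¬locked → auth): {Start, Fail, Auth, Check}.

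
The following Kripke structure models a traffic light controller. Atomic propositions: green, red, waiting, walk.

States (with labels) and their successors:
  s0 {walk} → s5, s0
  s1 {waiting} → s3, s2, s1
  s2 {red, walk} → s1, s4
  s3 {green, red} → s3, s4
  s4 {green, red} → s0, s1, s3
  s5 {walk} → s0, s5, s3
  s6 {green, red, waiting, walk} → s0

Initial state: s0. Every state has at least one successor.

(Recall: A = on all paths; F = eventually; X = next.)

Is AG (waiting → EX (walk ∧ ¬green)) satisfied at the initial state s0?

States satisfying waiting → EX (walk ∧ ¬green): {s0, s1, s2, s3, s4, s5, s6}.
States satisfying AG (waiting → EX (walk ∧ ¬green)): {s0, s1, s2, s3, s4, s5, s6}.
Every state reachable from s0 satisfies waiting → EX (walk ∧ ¬green).
s0 ∈ Sat(AG (waiting → EX (walk ∧ ¬green))).

Yes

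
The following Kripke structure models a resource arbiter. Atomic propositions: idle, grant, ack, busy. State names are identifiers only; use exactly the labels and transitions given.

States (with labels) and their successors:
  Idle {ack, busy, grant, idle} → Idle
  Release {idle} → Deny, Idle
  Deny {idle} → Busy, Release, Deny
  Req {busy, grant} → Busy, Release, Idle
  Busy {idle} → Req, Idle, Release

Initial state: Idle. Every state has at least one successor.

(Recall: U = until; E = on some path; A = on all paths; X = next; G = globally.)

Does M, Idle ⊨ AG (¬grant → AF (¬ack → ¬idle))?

Holds

States satisfying ¬grant → AF (¬ack → ¬idle): {Idle, Req}.
States satisfying AG (¬grant → AF (¬ack → ¬idle)): {Idle}.
Every state reachable from Idle satisfies ¬grant → AF (¬ack → ¬idle).
Idle ∈ Sat(AG (¬grant → AF (¬ack → ¬idle))).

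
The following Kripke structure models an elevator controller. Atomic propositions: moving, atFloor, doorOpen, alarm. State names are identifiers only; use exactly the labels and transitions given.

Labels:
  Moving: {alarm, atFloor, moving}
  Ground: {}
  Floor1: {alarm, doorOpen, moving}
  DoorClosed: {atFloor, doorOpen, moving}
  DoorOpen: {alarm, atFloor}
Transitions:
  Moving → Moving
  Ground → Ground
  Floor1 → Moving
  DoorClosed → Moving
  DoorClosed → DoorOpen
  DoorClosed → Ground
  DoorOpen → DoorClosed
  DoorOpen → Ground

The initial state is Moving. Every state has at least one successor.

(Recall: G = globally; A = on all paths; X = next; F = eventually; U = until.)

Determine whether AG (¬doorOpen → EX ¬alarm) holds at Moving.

Does not hold

States satisfying ¬doorOpen → EX ¬alarm: {Ground, Floor1, DoorClosed, DoorOpen}.
States satisfying AG (¬doorOpen → EX ¬alarm): {Ground}.
Moving is reachable from Moving and violates ¬doorOpen → EX ¬alarm, so AG fails at Moving.
Moving ∉ Sat(AG (¬doorOpen → EX ¬alarm)).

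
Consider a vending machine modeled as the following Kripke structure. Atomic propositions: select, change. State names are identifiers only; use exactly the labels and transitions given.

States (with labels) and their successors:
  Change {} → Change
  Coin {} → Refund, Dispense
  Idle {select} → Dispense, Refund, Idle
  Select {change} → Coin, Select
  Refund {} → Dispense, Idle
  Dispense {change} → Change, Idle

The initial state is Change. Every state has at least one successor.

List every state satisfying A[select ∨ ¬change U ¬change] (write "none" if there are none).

States satisfying select ∨ ¬change: {Change, Coin, Idle, Refund}.
States satisfying ¬change: {Change, Coin, Idle, Refund}.
States satisfying A[select ∨ ¬change U ¬change]: {Change, Coin, Idle, Refund}.

{Change, Coin, Idle, Refund}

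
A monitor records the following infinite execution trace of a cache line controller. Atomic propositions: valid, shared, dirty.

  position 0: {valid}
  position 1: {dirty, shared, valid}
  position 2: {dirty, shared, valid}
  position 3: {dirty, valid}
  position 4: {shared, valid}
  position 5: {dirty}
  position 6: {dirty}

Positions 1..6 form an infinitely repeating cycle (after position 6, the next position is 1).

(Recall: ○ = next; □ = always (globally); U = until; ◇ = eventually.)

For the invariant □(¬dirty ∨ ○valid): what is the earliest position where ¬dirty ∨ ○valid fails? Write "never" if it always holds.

5

Check ¬dirty ∨ ○valid at each position in order: 0 ✓, 1 ✓, 2 ✓, 3 ✓, 4 ✓.
At position 5 the labels are {dirty} and the next position 6 has {dirty}, so ¬dirty ∨ ○valid is false there. This is the first violation.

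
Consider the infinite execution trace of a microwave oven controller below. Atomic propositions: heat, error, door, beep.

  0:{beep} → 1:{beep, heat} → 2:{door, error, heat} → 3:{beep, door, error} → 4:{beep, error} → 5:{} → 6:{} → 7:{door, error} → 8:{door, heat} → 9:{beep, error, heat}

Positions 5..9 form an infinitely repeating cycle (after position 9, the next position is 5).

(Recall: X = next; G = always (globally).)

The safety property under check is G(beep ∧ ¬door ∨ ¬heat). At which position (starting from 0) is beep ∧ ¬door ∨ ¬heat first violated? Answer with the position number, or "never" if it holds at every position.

2

Check beep ∧ ¬door ∨ ¬heat at each position in order: 0 ✓, 1 ✓.
At position 2 the labels are {door, error, heat}, so beep ∧ ¬door ∨ ¬heat is false there. This is the first violation.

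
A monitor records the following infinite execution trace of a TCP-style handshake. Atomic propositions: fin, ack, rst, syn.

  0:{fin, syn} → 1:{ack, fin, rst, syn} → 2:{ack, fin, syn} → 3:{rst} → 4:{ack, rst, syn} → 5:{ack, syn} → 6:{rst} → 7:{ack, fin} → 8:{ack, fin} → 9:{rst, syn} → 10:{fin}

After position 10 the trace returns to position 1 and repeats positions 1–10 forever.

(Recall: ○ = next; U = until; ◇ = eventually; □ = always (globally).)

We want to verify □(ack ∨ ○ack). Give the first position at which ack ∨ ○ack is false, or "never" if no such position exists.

9

Check ack ∨ ○ack at each position in order: 0 ✓, 1 ✓, 2 ✓, 3 ✓, 4 ✓, 5 ✓, 6 ✓, 7 ✓, 8 ✓.
At position 9 the labels are {rst, syn} and the next position 10 has {fin}, so ack ∨ ○ack is false there. This is the first violation.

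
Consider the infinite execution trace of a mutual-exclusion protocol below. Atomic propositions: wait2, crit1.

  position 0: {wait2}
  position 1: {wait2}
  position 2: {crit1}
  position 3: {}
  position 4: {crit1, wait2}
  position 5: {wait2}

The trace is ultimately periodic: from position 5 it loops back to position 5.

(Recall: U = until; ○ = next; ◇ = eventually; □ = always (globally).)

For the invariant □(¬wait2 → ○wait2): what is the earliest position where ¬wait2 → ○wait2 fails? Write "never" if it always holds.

2

Check ¬wait2 → ○wait2 at each position in order: 0 ✓, 1 ✓.
At position 2 the labels are {crit1} and the next position 3 has {}, so ¬wait2 → ○wait2 is false there. This is the first violation.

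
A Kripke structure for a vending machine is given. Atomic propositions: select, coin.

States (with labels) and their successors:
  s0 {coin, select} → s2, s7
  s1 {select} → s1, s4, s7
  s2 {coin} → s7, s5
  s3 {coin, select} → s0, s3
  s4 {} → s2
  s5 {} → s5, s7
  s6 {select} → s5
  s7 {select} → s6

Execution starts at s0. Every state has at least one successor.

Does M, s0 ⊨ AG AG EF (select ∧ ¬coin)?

States satisfying AG EF (select ∧ ¬coin): {s0, s1, s2, s3, s4, s5, s6, s7}.
States satisfying AG AG EF (select ∧ ¬coin): {s0, s1, s2, s3, s4, s5, s6, s7}.
Every state reachable from s0 satisfies AG EF (select ∧ ¬coin).
s0 ∈ Sat(AG AG EF (select ∧ ¬coin)).

Yes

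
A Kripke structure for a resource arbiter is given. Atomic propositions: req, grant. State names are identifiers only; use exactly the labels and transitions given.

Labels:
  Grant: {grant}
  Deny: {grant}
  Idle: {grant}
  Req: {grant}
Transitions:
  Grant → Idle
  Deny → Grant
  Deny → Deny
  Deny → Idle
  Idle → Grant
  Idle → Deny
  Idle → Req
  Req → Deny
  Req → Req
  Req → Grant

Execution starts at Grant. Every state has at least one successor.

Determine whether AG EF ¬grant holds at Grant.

No

States satisfying EF ¬grant: ∅.
States satisfying AG EF ¬grant: ∅.
Deny is reachable from Grant and violates EF ¬grant, so AG fails at Grant.
Grant ∉ Sat(AG EF ¬grant).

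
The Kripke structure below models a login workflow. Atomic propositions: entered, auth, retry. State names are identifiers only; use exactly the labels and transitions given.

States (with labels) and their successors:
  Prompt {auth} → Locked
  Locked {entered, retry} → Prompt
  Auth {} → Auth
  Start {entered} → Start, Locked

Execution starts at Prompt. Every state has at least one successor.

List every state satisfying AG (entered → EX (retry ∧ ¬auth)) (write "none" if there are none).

States satisfying entered → EX (retry ∧ ¬auth): {Prompt, Auth, Start}.
States satisfying AG (entered → EX (retry ∧ ¬auth)): {Auth}.

{Auth}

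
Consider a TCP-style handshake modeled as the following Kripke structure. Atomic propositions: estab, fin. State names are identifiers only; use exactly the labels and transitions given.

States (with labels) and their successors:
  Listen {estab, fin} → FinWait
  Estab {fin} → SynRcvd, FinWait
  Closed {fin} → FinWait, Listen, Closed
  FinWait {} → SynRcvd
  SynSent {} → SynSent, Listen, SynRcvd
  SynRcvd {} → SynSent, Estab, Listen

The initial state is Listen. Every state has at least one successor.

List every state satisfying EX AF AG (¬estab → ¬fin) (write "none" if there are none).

States satisfying AF AG (¬estab → ¬fin): ∅.
States satisfying EX AF AG (¬estab → ¬fin): ∅.

none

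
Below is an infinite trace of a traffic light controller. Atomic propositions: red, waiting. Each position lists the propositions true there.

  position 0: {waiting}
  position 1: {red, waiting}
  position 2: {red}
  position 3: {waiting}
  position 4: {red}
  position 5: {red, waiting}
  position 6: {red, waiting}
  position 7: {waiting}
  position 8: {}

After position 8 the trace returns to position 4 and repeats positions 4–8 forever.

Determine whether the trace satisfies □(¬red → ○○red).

¬red → ○○red holds at every position 0..8, and those are all positions ever visited, so □(¬red → ○○red) holds.
Positions where ¬red holds: 0, 3, 7, 8.
Check ○○red at each: 0→ok, 3→ok, 7→ok, 8→ok.

Yes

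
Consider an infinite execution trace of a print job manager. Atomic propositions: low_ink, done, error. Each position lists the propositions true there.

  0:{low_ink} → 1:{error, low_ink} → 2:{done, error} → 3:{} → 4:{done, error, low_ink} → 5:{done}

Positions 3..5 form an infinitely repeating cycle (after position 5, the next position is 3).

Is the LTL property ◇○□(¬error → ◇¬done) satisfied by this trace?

Yes

○□(¬error → ◇¬done) holds at position 0, which is reachable from 0, so ◇○□(¬error → ◇¬done) holds.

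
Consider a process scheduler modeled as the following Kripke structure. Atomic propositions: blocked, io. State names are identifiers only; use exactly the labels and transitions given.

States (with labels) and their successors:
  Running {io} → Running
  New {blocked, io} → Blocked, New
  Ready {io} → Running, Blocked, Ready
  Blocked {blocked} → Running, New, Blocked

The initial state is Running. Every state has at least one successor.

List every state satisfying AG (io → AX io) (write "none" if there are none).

States satisfying io → AX io: {Running, Blocked}.
States satisfying AG (io → AX io): {Running}.

{Running}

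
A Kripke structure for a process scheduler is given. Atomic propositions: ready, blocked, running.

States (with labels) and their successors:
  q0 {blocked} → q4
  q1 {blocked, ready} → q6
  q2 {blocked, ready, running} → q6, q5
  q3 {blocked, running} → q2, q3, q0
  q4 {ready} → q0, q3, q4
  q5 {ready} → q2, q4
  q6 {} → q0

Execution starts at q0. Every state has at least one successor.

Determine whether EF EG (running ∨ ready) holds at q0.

Satisfied

States satisfying EG (running ∨ ready): {q2, q3, q4, q5}.
States satisfying EF EG (running ∨ ready): {q0, q1, q2, q3, q4, q5, q6}.
Some path from q0 reaches a state where EG (running ∨ ready) holds.
q0 ∈ Sat(EF EG (running ∨ ready)).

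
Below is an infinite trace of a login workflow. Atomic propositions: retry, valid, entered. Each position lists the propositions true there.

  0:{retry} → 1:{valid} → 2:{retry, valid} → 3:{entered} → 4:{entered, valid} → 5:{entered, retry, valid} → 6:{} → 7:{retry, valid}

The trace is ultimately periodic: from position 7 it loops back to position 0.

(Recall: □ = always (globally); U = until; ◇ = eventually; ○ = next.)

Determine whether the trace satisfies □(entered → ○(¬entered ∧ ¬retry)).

entered → ○(¬entered ∧ ¬retry) must hold at every position from 0 onward. It fails at position 3, so □(entered → ○(¬entered ∧ ¬retry)) is false.
Positions where entered holds: 3, 4, 5.
Check ○(¬entered ∧ ¬retry) at each: 3→fails, 4→fails, 5→ok.

Does not hold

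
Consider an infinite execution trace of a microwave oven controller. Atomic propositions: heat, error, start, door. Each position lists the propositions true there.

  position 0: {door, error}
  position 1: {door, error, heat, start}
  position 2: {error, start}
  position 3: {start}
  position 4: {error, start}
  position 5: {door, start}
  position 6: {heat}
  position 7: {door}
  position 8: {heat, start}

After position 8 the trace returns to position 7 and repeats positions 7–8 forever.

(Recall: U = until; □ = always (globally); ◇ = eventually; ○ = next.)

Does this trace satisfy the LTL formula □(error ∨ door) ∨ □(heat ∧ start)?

Does not hold

error ∨ door must hold at every position from 0 onward. It fails at position 3, so □(error ∨ door) is false.
heat ∧ start must hold at every position from 0 onward. It fails at position 0, so □(heat ∧ start) is false.
At position 0: □(error ∨ door) is false; □(heat ∧ start) is false; so □(error ∨ door) ∨ □(heat ∧ start) is false.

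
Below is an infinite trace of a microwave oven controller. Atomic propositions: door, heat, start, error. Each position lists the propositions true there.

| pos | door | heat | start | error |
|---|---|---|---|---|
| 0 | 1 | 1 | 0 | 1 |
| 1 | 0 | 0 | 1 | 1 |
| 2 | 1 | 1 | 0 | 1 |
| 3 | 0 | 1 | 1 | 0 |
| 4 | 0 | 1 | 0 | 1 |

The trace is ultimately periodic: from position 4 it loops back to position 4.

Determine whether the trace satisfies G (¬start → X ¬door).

Holds

¬start → X ¬door holds at every position 0..4, and those are all positions ever visited, so G (¬start → X ¬door) holds.
Positions where ¬start holds: 0, 2, 4.
Check X ¬door at each: 0→ok, 2→ok, 4→ok.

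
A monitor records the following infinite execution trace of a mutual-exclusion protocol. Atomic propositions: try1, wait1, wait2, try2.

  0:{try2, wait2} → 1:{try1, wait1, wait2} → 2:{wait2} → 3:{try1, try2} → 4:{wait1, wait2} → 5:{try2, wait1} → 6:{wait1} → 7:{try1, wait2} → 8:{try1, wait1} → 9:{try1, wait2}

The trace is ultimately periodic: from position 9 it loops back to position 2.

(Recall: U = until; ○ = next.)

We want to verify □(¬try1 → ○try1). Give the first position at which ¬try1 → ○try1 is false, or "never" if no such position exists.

4

Check ¬try1 → ○try1 at each position in order: 0 ✓, 1 ✓, 2 ✓, 3 ✓.
At position 4 the labels are {wait1, wait2} and the next position 5 has {try2, wait1}, so ¬try1 → ○try1 is false there. This is the first violation.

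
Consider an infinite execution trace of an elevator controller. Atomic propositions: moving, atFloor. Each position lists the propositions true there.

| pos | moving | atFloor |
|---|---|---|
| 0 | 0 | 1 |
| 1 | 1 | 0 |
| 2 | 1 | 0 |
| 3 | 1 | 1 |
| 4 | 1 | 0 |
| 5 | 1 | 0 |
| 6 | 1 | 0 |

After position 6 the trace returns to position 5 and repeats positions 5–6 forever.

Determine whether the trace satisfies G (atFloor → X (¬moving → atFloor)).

Yes

atFloor → X (¬moving → atFloor) holds at every position 0..6, and those are all positions ever visited, so G (atFloor → X (¬moving → atFloor)) holds.
Positions where atFloor holds: 0, 3.
Check X (¬moving → atFloor) at each: 0→ok, 3→ok.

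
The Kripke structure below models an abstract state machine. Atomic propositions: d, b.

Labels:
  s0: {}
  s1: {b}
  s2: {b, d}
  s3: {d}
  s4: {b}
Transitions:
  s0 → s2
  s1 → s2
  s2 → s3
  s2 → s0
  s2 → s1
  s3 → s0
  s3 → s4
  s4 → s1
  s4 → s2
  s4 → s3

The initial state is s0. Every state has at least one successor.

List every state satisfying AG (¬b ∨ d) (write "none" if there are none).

States satisfying ¬b ∨ d: {s0, s2, s3}.
States satisfying AG (¬b ∨ d): ∅.

none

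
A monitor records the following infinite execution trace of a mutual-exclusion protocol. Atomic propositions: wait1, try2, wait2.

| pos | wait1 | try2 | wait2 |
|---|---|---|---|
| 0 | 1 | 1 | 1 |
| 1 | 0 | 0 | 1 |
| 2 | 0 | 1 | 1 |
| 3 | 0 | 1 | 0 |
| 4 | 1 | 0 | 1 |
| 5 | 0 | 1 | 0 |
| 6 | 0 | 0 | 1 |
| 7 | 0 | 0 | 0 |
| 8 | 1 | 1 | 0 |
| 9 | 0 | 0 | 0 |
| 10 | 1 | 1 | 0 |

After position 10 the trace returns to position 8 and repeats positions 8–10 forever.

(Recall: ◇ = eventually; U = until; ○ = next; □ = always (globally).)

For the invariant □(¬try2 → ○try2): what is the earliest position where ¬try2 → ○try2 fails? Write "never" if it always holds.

6

Check ¬try2 → ○try2 at each position in order: 0 ✓, 1 ✓, 2 ✓, 3 ✓, 4 ✓, 5 ✓.
At position 6 the labels are {wait2} and the next position 7 has {}, so ¬try2 → ○try2 is false there. This is the first violation.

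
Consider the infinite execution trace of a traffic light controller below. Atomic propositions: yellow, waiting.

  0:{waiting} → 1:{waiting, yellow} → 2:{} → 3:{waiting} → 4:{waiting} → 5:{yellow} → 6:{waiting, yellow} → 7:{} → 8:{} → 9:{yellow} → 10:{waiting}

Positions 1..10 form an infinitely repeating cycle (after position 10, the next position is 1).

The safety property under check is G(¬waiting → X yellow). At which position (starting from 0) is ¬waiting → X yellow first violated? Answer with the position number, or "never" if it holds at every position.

2

Check ¬waiting → X yellow at each position in order: 0 ✓, 1 ✓.
At position 2 the labels are {} and the next position 3 has {waiting}, so ¬waiting → X yellow is false there. This is the first violation.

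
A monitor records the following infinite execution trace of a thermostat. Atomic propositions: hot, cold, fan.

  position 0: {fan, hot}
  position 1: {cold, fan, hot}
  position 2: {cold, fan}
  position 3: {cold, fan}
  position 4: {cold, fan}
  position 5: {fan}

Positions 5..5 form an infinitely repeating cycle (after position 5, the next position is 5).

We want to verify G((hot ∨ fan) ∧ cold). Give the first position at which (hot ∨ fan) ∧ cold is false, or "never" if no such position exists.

0

At position 0 the labels are {fan, hot}, so (hot ∨ fan) ∧ cold is false there. This is the first violation.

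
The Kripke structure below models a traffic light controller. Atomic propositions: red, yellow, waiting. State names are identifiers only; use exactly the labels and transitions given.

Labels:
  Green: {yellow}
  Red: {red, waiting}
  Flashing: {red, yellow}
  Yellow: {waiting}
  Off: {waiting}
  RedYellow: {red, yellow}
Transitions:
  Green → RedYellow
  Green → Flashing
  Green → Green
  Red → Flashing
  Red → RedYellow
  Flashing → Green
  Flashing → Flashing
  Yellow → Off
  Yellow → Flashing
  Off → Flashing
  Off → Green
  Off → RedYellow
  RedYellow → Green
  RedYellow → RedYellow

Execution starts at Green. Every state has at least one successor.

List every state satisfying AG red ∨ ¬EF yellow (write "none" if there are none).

States satisfying red: {Red, Flashing, RedYellow}.
States satisfying AG red: ∅.
States satisfying yellow: {Green, Flashing, RedYellow}.
States satisfying EF yellow: {Green, Red, Flashing, Yellow, Off, RedYellow}.
States satisfying ¬EF yellow: ∅.
States satisfying AG red ∨ ¬EF yellow: ∅.

none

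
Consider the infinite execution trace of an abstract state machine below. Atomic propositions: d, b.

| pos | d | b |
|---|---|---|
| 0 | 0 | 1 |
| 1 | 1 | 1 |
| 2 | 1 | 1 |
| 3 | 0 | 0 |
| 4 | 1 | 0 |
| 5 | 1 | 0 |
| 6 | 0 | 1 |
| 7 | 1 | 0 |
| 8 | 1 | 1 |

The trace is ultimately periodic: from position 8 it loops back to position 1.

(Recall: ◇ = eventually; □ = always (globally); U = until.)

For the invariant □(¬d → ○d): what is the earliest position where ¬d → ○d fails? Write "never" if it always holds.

never

¬d → ○d holds at every position 0..8, and those are all the positions the trace ever visits, so the invariant □(¬d → ○d) is never violated.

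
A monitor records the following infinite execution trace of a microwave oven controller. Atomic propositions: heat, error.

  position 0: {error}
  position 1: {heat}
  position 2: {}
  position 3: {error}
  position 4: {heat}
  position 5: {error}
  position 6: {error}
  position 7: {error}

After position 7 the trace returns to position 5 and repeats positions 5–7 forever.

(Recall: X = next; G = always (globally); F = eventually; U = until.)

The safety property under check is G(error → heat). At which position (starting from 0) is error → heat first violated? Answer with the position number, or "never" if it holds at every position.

0

At position 0 the labels are {error}, so error → heat is false there. This is the first violation.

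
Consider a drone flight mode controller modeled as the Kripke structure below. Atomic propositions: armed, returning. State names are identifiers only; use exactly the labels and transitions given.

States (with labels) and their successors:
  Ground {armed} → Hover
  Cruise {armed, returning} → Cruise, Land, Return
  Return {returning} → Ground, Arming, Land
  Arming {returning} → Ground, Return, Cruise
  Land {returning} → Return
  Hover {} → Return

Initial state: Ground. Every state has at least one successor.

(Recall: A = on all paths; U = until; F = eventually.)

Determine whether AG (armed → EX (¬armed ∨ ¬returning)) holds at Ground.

Holds

States satisfying armed → EX (¬armed ∨ ¬returning): {Ground, Cruise, Return, Arming, Land, Hover}.
States satisfying AG (armed → EX (¬armed ∨ ¬returning)): {Ground, Cruise, Return, Arming, Land, Hover}.
Every state reachable from Ground satisfies armed → EX (¬armed ∨ ¬returning).
Ground ∈ Sat(AG (armed → EX (¬armed ∨ ¬returning))).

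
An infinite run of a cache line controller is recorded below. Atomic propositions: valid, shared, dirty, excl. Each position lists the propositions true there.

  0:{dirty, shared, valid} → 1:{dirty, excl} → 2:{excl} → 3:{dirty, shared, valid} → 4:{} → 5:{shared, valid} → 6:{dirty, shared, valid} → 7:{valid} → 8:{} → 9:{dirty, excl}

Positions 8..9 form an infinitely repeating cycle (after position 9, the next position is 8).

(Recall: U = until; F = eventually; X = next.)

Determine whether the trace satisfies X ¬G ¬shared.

The position after 0 is 1; ¬G ¬shared is true there.

Satisfied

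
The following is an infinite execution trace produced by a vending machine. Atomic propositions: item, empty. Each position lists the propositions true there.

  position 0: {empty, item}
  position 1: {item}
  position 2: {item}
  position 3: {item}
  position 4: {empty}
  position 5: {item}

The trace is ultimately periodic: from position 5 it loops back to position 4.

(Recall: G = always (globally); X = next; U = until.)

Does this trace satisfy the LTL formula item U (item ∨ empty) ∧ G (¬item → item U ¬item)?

Satisfied

Walking from position 0: item ∨ empty first holds at position 0, and item holds at every earlier position along the way, so item U (item ∨ empty) holds.
¬item → item U ¬item holds at every position 0..5, and those are all positions ever visited, so G (¬item → item U ¬item) holds.
Positions where ¬item holds: 4.
Check item U ¬item at each: 4→ok.
At position 0: item U (item ∨ empty) is true; G (¬item → item U ¬item) is true; so item U (item ∨ empty) ∧ G (¬item → item U ¬item) is true.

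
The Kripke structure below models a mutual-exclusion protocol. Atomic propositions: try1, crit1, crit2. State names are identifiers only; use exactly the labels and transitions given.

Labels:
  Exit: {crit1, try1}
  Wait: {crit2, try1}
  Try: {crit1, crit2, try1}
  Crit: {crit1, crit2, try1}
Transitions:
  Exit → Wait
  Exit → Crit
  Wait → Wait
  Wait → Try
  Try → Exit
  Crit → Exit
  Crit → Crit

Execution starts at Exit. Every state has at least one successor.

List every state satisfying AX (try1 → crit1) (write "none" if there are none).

States satisfying try1 → crit1: {Exit, Try, Crit}.
States satisfying AX (try1 → crit1): {Try, Crit}.

{Try, Crit}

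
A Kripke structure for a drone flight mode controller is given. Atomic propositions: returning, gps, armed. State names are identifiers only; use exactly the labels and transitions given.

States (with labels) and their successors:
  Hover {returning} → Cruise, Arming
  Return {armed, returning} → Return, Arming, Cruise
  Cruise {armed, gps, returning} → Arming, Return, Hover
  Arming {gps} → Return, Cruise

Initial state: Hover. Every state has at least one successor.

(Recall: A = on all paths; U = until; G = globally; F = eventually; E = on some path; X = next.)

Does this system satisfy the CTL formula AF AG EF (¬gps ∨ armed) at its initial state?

Satisfied

States satisfying AG EF (¬gps ∨ armed): {Hover, Return, Cruise, Arming}.
States satisfying AF AG EF (¬gps ∨ armed): {Hover, Return, Cruise, Arming}.
Hover ∈ Sat(AF AG EF (¬gps ∨ armed)).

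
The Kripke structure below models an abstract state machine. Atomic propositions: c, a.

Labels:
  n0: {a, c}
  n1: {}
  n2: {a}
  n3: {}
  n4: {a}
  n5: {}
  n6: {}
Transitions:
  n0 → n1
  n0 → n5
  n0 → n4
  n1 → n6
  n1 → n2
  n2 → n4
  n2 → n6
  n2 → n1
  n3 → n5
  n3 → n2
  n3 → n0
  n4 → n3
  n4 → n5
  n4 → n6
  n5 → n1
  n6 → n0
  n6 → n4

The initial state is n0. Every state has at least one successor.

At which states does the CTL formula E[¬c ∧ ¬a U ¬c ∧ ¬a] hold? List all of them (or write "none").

{n1, n3, n5, n6}

States satisfying ¬c ∧ ¬a: {n1, n3, n5, n6}.
States satisfying E[¬c ∧ ¬a U ¬c ∧ ¬a]: {n1, n3, n5, n6}.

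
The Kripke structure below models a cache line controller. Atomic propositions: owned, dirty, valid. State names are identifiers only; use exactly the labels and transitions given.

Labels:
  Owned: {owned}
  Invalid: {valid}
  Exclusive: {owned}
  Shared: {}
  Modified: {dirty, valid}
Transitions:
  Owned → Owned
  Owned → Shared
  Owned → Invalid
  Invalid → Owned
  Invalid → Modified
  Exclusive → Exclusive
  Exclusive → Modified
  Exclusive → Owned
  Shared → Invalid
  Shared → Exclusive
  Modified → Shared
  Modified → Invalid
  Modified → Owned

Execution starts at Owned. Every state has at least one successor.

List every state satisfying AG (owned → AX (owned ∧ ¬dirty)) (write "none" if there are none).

none

States satisfying owned → AX (owned ∧ ¬dirty): {Invalid, Shared, Modified}.
States satisfying AG (owned → AX (owned ∧ ¬dirty)): ∅.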